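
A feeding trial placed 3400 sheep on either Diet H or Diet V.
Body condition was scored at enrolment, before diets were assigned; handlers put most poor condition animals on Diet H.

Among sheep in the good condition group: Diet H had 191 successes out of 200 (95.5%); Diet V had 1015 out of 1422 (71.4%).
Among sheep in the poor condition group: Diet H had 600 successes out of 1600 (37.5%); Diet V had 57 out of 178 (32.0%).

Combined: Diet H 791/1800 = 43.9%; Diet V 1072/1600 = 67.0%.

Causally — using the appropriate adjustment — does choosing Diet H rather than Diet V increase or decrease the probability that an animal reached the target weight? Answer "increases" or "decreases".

increases

Starting body condition is set before the diet has any effect — it is not caused by the diet — and it independently drives the outcome. That makes it a confounder, so the causal comparison is within starting body condition levels.
Within each level — good condition: 95.5% vs 71.4%; poor condition: 37.5% vs 32.0% — Diet H is higher every time.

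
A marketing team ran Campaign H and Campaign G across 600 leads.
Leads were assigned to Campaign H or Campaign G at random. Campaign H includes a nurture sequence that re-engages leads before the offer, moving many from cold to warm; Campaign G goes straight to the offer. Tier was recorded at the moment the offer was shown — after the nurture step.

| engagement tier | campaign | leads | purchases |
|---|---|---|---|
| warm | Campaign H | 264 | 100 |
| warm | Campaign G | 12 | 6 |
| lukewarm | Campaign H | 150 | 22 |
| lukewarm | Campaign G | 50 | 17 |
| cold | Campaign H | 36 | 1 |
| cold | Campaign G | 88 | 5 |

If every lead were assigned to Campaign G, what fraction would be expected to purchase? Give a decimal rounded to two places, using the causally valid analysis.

0.19

The stratified and pooled comparisons disagree (Campaign G wins within each engagement tier; Campaign H wins overall), so the answer turns on the causal role of engagement tier.
Because the campaign influences engagement tier, engagement tier is a post-treatment mediator, not a confounder. Stratifying on it would bias the estimate; the causal effect is the crude pooled difference.
So P(outcome | do(Campaign G)) is just the pooled rate for Campaign G: 28/150 = 0.187.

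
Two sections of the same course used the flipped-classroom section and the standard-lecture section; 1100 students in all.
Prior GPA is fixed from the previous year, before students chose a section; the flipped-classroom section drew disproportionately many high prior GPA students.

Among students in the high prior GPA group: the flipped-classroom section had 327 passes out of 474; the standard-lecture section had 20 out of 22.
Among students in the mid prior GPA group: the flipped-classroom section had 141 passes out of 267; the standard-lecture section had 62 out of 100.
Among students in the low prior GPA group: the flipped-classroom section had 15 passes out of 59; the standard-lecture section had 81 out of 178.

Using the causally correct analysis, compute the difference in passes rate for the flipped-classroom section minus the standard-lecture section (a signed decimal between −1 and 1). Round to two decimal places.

Within every prior GPA band level the standard-lecture section has the higher rate, yet pooled the flipped-classroom section does — Simpson's reversal.
Since prior GPA band is a pre-existing factor (not a product of the teaching method) and it affects the outcome on its own, it is a confounder. The stratified rates, not the pooled rate, identify the causal effect.
Adjusting over the population distribution of prior GPA band: 0.451·(0.690−0.909) + 0.334·(0.528−0.620) + 0.215·(0.254−0.455) = -0.173.

-0.17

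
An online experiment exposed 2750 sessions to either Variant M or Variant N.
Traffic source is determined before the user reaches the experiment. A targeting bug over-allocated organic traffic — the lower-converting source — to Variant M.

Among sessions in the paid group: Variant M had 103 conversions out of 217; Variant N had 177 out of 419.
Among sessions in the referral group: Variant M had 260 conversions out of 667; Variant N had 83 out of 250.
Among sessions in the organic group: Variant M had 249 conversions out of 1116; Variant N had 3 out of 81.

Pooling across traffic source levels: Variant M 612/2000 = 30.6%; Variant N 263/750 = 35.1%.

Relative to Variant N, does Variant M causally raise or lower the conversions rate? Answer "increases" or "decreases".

increases

Traffic source is set before the variant has any effect — it is not caused by the variant — and it independently drives the outcome. That makes it a confounder, so the causal comparison is within traffic source levels.
Within each level — paid: 47.5% vs 42.2%; referral: 39.0% vs 33.2%; organic: 22.3% vs 3.7% — Variant M is higher every time.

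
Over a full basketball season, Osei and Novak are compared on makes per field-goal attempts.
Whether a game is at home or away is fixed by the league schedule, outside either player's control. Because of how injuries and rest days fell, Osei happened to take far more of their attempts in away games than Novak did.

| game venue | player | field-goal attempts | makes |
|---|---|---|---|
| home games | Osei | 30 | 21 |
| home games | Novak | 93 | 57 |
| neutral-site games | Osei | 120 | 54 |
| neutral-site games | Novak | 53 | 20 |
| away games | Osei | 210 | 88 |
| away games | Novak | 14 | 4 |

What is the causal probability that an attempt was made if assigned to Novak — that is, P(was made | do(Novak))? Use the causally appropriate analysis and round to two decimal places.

0.39

Game venue is set before the player has any effect — it is not caused by the player — and it independently drives the outcome. That makes it a confounder, so the causal comparison is within game venue levels.
Standardising Novak to the population game venue mix: 0.237·57/93 + 0.333·20/53 + 0.431·4/14 = 0.394.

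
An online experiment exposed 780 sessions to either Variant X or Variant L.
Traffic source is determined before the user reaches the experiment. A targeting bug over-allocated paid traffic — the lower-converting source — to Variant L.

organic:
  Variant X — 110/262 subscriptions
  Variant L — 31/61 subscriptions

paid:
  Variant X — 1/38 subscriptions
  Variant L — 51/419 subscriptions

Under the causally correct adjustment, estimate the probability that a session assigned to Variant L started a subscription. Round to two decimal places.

0.28

The stratified and pooled comparisons disagree (Variant L wins within each traffic source; Variant X wins overall), so the answer turns on the causal role of traffic source.
Traffic source differs across variants for reasons unrelated to any effect of the variant itself, and it separately predicts the outcome — a classic confounder. We must compare within traffic source levels.
Standardising Variant L to the population traffic source mix: 0.414·31/61 + 0.586·51/419 = 0.282.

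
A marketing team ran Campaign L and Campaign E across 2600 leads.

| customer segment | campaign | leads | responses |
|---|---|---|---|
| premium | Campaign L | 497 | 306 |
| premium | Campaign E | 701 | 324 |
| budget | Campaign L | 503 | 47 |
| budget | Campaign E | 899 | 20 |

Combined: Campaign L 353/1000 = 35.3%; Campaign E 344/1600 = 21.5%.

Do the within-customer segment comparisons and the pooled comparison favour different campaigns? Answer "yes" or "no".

Within each customer segment level (premium 61.6% vs 46.2%; budget 9.3% vs 2.2%), Campaign L has the higher rate every time. Pooled: 35.3% vs 21.5% — Campaign L has the higher rate overall. They agree.

no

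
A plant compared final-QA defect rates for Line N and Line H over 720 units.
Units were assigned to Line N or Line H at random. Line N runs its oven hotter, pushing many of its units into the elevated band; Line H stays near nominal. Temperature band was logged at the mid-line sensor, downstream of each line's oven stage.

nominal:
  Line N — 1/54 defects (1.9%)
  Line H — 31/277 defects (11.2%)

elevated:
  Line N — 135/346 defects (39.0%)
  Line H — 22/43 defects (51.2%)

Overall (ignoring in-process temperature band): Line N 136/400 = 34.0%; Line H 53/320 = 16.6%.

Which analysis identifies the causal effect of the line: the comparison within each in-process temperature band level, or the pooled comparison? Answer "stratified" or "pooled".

Because the line influences in-process temperature band, in-process temperature band is a post-treatment mediator, not a confounder. Stratifying on it would bias the estimate; the causal effect is the crude pooled difference.
Pooled: Line N 34.0% vs Line H 16.6%; Line H is lower overall.

pooled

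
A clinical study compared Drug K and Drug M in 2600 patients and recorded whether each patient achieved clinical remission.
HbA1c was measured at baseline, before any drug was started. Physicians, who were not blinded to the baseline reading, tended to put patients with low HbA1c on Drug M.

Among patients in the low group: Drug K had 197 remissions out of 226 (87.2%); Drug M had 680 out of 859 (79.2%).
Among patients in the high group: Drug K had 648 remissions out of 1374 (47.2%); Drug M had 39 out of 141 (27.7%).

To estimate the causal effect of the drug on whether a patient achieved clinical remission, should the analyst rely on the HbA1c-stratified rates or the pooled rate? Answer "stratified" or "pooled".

stratified

Since HbA1c is a pre-existing factor (not a product of the drug) and it affects the outcome on its own, it is a confounder. The stratified rates, not the pooled rate, identify the causal effect.
Within each level — low: 87.2% vs 79.2%; high: 47.2% vs 27.7% — Drug K is higher every time.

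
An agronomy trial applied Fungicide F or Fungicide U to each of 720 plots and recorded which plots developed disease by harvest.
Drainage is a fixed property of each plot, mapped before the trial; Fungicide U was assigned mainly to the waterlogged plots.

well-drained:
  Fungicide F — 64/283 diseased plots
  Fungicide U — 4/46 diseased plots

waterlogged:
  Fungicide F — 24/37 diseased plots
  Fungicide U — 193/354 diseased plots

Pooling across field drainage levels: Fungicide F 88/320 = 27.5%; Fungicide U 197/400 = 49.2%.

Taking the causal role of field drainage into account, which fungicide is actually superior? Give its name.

Fungicide U

Field drainage satisfies the back-door criterion: it is not a descendant of the fungicide, and it blocks the spurious path from fungicide to outcome. Adjusting for it (i.e., using the within-field drainage rates) gives the causal effect.
Within each level — well-drained: 22.6% vs 8.7%; waterlogged: 64.9% vs 54.5% — Fungicide U is lower every time.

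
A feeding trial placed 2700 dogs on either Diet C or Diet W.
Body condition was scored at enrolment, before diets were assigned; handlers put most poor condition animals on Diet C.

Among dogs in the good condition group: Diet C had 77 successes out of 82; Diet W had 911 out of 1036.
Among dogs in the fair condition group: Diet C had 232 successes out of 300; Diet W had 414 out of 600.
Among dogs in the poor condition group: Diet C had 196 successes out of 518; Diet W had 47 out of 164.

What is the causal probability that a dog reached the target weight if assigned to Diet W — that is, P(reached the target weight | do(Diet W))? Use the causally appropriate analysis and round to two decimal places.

0.67

Diet C is higher inside every starting body condition stratum but Diet W is higher in aggregate. Whether to stratify depends on how starting body condition relates to the diet.
Starting body condition differs across diets for reasons unrelated to any effect of the diet itself, and it separately predicts the outcome — a classic confounder. We must compare within starting body condition levels.
Standardising Diet W to the population starting body condition mix: 0.414·911/1036 + 0.333·414/600 + 0.253·47/164 = 0.667.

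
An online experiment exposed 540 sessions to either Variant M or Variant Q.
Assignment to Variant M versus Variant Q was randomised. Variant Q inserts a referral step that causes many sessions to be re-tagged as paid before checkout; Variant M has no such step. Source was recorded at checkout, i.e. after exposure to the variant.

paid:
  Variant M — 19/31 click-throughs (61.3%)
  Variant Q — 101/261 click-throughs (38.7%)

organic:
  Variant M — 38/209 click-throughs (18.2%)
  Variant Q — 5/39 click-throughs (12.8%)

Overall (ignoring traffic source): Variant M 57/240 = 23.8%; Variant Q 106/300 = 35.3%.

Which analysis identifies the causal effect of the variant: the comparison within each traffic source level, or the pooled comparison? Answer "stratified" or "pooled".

pooled

Because the variant influences traffic source, traffic source is a post-treatment mediator, not a confounder. Stratifying on it would bias the estimate; the causal effect is the crude pooled difference.
Pooled: Variant M 23.8% vs Variant Q 35.3%; Variant Q is higher overall.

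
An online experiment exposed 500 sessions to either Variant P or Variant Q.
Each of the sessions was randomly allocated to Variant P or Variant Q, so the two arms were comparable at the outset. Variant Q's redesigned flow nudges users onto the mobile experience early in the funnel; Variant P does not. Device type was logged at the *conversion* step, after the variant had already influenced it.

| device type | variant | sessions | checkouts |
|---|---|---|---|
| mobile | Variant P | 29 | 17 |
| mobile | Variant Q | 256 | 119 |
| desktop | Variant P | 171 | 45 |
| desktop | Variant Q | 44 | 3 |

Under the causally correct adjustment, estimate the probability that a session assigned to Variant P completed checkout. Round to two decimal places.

0.31

The stratified and pooled comparisons disagree (Variant P wins within each device type; Variant Q wins overall), so the answer turns on the causal role of device type.
The distribution of device type is itself part of what the variant does — it is an intermediate outcome. Holding it fixed would remove that part of the effect; the total effect is the pooled difference.
So P(outcome | do(Variant P)) is just the pooled rate for Variant P: 62/200 = 0.310.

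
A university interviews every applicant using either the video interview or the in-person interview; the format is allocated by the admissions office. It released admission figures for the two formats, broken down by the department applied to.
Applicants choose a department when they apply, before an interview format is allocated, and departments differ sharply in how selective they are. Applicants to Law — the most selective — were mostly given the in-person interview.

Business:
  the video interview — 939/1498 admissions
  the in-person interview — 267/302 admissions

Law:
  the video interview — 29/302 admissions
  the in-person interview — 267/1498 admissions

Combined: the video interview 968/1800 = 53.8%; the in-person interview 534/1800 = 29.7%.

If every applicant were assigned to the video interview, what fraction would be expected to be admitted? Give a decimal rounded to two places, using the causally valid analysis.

Department differs across interview formats for reasons unrelated to any effect of the interview format itself, and it separately predicts the outcome — a classic confounder. We must compare within department levels.
Standardising the video interview to the population department mix: 0.500·939/1498 + 0.500·29/302 = 0.361.

0.36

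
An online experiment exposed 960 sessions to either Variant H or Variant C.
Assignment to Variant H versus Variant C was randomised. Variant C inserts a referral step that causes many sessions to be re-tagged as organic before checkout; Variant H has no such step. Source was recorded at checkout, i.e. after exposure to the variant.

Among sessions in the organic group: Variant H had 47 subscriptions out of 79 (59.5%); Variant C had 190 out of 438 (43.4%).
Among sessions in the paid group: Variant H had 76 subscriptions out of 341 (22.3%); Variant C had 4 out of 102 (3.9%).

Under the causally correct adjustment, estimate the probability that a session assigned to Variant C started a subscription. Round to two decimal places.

Traffic source is recorded after the variant and is itself shifted by it — it sits on the causal path from variant to outcome. Conditioning on a mediator would strip out part of the effect we want; the pooled comparison gives the total causal effect.
So P(outcome | do(Variant C)) is just the pooled rate for Variant C: 194/540 = 0.359.

0.36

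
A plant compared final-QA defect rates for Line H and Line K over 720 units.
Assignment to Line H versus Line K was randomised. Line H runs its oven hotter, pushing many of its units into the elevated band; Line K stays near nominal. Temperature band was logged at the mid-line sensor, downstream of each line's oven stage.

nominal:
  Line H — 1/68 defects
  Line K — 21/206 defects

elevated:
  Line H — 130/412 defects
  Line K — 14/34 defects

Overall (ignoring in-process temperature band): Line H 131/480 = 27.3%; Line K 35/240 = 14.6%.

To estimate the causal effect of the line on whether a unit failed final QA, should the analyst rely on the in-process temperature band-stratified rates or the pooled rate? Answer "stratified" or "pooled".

Because the line influences in-process temperature band, in-process temperature band is a post-treatment mediator, not a confounder. Stratifying on it would bias the estimate; the causal effect is the crude pooled difference.
Pooled: Line H 27.3% vs Line K 14.6%; Line K is lower overall.

pooled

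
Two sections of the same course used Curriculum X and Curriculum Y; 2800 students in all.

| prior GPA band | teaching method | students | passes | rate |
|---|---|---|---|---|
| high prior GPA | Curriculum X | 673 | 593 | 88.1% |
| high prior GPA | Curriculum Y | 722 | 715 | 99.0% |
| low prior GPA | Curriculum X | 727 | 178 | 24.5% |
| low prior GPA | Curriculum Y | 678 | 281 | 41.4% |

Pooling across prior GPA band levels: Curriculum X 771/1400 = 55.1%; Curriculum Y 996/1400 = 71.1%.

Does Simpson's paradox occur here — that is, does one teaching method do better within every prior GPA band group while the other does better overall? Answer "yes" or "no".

no

Within each prior GPA band level (high prior GPA 88.1% vs 99.0%; low prior GPA 24.5% vs 41.4%), Curriculum Y has the higher rate every time. Pooled: 55.1% vs 71.1% — Curriculum Y has the higher rate overall. They agree.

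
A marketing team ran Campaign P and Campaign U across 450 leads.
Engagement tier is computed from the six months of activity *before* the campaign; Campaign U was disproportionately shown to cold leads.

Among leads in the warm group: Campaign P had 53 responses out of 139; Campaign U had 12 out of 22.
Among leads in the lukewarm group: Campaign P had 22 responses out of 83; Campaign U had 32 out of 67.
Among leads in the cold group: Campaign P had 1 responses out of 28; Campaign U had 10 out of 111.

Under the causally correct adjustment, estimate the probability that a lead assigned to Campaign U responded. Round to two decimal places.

0.38

Engagement tier is set before the campaign has any effect — it is not caused by the campaign — and it independently drives the outcome. That makes it a confounder, so the causal comparison is within engagement tier levels.
Standardising Campaign U to the population engagement tier mix: 0.358·12/22 + 0.333·32/67 + 0.309·10/111 = 0.382.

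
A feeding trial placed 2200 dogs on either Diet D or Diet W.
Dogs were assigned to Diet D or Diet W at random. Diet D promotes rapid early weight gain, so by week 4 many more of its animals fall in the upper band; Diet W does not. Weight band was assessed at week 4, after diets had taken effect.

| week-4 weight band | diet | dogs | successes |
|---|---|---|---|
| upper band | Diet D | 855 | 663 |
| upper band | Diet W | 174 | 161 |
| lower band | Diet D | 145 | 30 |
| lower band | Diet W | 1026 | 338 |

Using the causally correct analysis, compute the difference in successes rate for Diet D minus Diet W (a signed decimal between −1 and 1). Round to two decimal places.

Diet W is higher inside every week-4 weight band stratum but Diet D is higher in aggregate. Whether to stratify depends on how week-4 weight band relates to the diet.
Week-4 weight band lies on the pathway diet → week-4 weight band → outcome, so adjusting for it blocks the indirect effect. For the total causal effect of diet, use the unadjusted pooled rates.
The causal difference is the pooled difference: 0.693 − 0.416 = +0.277.

+0.28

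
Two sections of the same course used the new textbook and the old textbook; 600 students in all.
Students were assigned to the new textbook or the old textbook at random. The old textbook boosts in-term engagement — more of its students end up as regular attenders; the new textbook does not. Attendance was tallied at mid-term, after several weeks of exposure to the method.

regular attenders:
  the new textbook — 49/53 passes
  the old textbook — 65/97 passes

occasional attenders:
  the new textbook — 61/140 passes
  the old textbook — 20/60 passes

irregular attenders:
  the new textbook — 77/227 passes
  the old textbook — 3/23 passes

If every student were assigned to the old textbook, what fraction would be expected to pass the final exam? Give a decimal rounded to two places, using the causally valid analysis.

the new textbook is higher inside every mid-term attendance stratum but the old textbook is higher in aggregate. Whether to stratify depends on how mid-term attendance relates to the teaching method.
Stratifying would compare teaching methods among students the teaching methods themselves sorted into mid-term attendance groups — a form of selection on an intermediate. The unconditioned pooled rates give the total causal effect.
So P(outcome | do(the old textbook)) is just the pooled rate for the old textbook: 88/180 = 0.489.

0.49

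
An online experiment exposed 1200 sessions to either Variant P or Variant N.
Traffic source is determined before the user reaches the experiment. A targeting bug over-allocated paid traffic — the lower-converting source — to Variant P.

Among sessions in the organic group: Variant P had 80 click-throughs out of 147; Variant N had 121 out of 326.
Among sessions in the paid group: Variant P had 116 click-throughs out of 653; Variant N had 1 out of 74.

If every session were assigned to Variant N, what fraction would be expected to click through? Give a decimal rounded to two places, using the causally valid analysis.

Traffic source differs across variants for reasons unrelated to any effect of the variant itself, and it separately predicts the outcome — a classic confounder. We must compare within traffic source levels.
Standardising Variant N to the population traffic source mix: 0.394·121/326 + 0.606·1/74 = 0.154.

0.15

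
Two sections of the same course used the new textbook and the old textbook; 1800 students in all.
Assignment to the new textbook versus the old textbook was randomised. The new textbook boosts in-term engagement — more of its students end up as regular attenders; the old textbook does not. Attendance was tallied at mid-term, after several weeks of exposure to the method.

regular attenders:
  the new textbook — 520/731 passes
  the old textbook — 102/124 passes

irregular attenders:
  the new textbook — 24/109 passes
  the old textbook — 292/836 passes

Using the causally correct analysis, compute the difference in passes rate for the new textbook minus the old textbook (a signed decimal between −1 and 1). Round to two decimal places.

the old textbook is higher inside every mid-term attendance stratum but the new textbook is higher in aggregate. Whether to stratify depends on how mid-term attendance relates to the teaching method.
The distribution of mid-term attendance is itself part of what the teaching method does — it is an intermediate outcome. Holding it fixed would remove that part of the effect; the total effect is the pooled difference.
The causal difference is the pooled difference: 0.648 − 0.410 = +0.237.

+0.24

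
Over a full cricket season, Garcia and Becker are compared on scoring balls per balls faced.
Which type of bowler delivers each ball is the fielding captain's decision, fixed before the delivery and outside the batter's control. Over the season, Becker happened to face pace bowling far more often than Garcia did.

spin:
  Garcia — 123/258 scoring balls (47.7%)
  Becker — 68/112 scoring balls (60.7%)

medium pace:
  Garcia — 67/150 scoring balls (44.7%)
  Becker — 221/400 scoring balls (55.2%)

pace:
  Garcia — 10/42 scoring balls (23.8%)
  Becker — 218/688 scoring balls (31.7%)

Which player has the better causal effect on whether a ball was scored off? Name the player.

Becker

The stratified and pooled comparisons disagree (Becker wins within each bowling type; Garcia wins overall), so the answer turns on the causal role of bowling type.
Nothing the player does changes bowling type; the imbalance is an allocation artefact. With bowling type also predicting the outcome, the pooled figure is confounded, and the within-stratum comparison is the causal one.
Within each level — spin: 47.7% vs 60.7%; medium pace: 44.7% vs 55.2%; pace: 23.8% vs 31.7% — Becker is higher every time.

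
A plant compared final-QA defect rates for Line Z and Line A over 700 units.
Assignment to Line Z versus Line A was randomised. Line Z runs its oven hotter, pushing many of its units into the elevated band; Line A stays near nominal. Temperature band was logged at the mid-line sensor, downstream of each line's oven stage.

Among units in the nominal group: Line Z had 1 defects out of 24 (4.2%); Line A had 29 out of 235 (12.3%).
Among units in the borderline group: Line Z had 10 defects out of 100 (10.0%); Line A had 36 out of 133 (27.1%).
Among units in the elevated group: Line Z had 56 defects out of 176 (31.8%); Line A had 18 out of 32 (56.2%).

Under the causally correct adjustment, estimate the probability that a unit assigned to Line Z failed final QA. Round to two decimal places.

0.22

The stratified and pooled comparisons disagree (Line Z wins within each in-process temperature band; Line A wins overall), so the answer turns on the causal role of in-process temperature band.
The distribution of in-process temperature band is itself part of what the line does — it is an intermediate outcome. Holding it fixed would remove that part of the effect; the total effect is the pooled difference.
So P(outcome | do(Line Z)) is just the pooled rate for Line Z: 67/300 = 0.223.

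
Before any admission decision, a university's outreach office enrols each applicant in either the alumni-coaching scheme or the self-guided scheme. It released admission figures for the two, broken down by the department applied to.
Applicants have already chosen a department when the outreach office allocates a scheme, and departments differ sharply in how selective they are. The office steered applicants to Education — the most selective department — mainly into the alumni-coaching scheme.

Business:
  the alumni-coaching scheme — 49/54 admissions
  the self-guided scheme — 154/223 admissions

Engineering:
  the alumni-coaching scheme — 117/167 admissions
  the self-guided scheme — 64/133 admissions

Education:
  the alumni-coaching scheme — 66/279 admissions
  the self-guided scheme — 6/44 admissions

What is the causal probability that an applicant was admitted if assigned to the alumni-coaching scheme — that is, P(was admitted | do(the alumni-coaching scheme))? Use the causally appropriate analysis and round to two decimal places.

The imbalance in department arose from how applicants were allocated, not from anything the outreach scheme did; and department independently affects the outcome. The pooled gap is confounded — condition on department.
Standardising the alumni-coaching scheme to the population department mix: 0.308·49/54 + 0.333·117/167 + 0.359·66/279 = 0.598.

0.60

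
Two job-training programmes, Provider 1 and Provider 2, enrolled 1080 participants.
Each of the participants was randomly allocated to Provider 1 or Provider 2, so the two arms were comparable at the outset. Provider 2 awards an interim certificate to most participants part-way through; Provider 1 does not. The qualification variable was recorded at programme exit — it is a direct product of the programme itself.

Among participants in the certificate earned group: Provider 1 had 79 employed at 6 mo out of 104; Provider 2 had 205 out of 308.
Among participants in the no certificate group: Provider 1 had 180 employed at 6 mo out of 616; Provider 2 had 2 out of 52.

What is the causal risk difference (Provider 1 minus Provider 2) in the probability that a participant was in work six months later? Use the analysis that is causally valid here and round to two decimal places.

Because the programme influences qualification attained during the programme, qualification attained during the programme is a post-treatment mediator, not a confounder. Stratifying on it would bias the estimate; the causal effect is the crude pooled difference.
The causal difference is the pooled difference: 0.360 − 0.575 = -0.215.

-0.22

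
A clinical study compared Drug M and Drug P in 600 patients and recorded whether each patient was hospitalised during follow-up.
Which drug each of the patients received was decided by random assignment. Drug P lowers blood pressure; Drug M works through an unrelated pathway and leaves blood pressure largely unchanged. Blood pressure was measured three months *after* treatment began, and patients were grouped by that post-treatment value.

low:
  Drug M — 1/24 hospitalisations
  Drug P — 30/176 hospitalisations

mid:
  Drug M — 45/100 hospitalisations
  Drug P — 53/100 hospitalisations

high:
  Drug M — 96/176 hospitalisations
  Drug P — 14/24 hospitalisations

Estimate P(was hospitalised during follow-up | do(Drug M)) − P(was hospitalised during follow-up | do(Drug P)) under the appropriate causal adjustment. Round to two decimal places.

The stratified and pooled comparisons disagree (Drug M wins within each blood pressure; Drug P wins overall), so the answer turns on the causal role of blood pressure.
Blood pressure is downstream of the drug. One should not condition on a consequence of treatment, so the overall rates are the right comparison.
The causal difference is the pooled difference: 0.473 − 0.323 = +0.150.

+0.15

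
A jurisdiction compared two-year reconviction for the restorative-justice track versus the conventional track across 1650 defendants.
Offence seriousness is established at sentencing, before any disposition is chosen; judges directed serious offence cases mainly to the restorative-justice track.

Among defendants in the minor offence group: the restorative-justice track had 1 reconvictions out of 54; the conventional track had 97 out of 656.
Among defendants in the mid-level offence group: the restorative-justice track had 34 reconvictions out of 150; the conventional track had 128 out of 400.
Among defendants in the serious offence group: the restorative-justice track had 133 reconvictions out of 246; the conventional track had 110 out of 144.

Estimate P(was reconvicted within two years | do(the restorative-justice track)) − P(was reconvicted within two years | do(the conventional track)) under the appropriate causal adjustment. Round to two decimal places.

-0.14

The stratified and pooled comparisons disagree (the restorative-justice track wins within each offence seriousness; the conventional track wins overall), so the answer turns on the causal role of offence seriousness.
The imbalance in offence seriousness arose from how defendants were allocated, not from anything the disposition did; and offence seriousness independently affects the outcome. The pooled gap is confounded — condition on offence seriousness.
Adjusting over the population distribution of offence seriousness: 0.430·(0.019−0.148) + 0.333·(0.227−0.320) + 0.236·(0.541−0.764) = -0.140.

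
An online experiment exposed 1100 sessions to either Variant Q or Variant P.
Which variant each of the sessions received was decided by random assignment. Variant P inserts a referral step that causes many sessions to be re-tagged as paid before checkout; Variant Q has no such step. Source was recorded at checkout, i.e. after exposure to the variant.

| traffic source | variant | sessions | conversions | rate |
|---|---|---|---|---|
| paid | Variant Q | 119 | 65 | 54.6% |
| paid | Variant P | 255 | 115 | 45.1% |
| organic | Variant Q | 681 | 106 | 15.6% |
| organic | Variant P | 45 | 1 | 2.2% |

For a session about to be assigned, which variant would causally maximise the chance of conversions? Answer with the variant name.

Variant P

Traffic source lies on the pathway variant → traffic source → outcome, so adjusting for it blocks the indirect effect. For the total causal effect of variant, use the unadjusted pooled rates.
Pooled: Variant Q 21.4% vs Variant P 38.7%; Variant P is higher overall.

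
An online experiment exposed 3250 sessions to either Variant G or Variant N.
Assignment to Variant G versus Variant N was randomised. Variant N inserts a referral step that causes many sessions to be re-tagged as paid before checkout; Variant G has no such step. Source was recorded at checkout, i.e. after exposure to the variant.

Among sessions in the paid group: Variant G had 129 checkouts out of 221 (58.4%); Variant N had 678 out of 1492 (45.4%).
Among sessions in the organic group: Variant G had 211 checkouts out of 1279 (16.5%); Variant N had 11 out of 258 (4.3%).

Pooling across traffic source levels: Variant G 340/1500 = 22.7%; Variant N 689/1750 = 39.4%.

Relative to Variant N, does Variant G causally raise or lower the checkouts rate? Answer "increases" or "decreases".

decreases

Because the variant influences traffic source, traffic source is a post-treatment mediator, not a confounder. Stratifying on it would bias the estimate; the causal effect is the crude pooled difference.
Pooled: Variant G 22.7% vs Variant N 39.4%; Variant N is higher overall.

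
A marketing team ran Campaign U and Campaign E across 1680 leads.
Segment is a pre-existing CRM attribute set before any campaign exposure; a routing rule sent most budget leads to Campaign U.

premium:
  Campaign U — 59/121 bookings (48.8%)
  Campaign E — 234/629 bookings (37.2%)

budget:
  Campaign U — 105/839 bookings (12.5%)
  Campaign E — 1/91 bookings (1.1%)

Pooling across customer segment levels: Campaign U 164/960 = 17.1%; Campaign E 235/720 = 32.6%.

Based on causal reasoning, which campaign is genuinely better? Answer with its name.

Within every customer segment level Campaign U has the higher rate, yet pooled Campaign E does — Simpson's reversal.
Since customer segment is a pre-existing factor (not a product of the campaign) and it affects the outcome on its own, it is a confounder. The stratified rates, not the pooled rate, identify the causal effect.
Within each level — premium: 48.8% vs 37.2%; budget: 12.5% vs 1.1% — Campaign U is higher every time.

Campaign U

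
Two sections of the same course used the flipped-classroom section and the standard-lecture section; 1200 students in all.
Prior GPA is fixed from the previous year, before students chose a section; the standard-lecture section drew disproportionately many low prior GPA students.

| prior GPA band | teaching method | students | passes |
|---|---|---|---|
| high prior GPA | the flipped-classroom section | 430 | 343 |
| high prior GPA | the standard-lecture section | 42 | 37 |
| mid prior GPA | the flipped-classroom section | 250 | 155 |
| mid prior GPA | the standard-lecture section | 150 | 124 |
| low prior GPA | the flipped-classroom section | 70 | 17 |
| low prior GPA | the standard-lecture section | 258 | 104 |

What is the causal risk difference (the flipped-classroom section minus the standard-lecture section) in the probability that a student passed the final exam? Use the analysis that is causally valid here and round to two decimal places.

Since prior GPA band is a pre-existing factor (not a product of the teaching method) and it affects the outcome on its own, it is a confounder. The stratified rates, not the pooled rate, identify the causal effect.
Adjusting over the population distribution of prior GPA band: 0.393·(0.798−0.881) + 0.333·(0.620−0.827) + 0.273·(0.243−0.403) = -0.145.

-0.15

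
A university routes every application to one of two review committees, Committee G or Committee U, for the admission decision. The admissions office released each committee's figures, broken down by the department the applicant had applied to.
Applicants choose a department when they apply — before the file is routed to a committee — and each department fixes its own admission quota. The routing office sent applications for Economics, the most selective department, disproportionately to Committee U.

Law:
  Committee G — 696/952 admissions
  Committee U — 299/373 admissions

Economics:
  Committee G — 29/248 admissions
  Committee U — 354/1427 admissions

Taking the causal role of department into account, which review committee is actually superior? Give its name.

Committee U

Within every department level Committee U has the higher rate, yet pooled Committee G does — Simpson's reversal.
Department differs across review committees for reasons unrelated to any effect of the review committee itself, and it separately predicts the outcome — a classic confounder. We must compare within department levels.
Within each level — Law: 73.1% vs 80.2%; Economics: 11.7% vs 24.8% — Committee U is higher every time.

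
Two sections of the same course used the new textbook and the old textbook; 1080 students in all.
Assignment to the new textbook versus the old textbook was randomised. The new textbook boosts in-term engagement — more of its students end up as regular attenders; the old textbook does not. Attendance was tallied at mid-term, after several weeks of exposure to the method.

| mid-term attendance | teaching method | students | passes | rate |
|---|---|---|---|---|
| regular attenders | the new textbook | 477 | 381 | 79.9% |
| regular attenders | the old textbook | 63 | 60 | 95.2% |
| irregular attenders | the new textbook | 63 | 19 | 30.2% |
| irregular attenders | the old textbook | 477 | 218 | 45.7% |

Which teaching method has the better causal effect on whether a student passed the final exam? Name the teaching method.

The mid-term attendance-specific comparison favours the old textbook throughout, but the pooled figures favour the new textbook. The question is whether to condition on mid-term attendance.
Mid-term attendance is downstream of the teaching method. One should not condition on a consequence of treatment, so the overall rates are the right comparison.
Pooled: the new textbook 74.1% vs the old textbook 51.5%; the new textbook is higher overall.

the new textbook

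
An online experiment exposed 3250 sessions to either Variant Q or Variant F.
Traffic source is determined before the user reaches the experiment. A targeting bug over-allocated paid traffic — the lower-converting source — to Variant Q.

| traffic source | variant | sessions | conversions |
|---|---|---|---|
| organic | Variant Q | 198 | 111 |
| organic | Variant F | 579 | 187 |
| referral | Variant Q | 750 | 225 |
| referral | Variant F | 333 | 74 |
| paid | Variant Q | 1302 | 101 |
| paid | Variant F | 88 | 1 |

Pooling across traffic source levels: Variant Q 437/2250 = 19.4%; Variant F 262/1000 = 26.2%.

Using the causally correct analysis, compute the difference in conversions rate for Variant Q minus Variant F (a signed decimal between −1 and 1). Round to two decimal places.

The traffic source-specific comparison favours Variant Q throughout, but the pooled figures favour Variant F. The question is whether to condition on traffic source.
Since traffic source is a pre-existing factor (not a product of the variant) and it affects the outcome on its own, it is a confounder. The stratified rates, not the pooled rate, identify the causal effect.
Adjusting over the population distribution of traffic source: 0.239·(0.561−0.323) + 0.333·(0.300−0.222) + 0.428·(0.078−0.011) = +0.111.

+0.11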